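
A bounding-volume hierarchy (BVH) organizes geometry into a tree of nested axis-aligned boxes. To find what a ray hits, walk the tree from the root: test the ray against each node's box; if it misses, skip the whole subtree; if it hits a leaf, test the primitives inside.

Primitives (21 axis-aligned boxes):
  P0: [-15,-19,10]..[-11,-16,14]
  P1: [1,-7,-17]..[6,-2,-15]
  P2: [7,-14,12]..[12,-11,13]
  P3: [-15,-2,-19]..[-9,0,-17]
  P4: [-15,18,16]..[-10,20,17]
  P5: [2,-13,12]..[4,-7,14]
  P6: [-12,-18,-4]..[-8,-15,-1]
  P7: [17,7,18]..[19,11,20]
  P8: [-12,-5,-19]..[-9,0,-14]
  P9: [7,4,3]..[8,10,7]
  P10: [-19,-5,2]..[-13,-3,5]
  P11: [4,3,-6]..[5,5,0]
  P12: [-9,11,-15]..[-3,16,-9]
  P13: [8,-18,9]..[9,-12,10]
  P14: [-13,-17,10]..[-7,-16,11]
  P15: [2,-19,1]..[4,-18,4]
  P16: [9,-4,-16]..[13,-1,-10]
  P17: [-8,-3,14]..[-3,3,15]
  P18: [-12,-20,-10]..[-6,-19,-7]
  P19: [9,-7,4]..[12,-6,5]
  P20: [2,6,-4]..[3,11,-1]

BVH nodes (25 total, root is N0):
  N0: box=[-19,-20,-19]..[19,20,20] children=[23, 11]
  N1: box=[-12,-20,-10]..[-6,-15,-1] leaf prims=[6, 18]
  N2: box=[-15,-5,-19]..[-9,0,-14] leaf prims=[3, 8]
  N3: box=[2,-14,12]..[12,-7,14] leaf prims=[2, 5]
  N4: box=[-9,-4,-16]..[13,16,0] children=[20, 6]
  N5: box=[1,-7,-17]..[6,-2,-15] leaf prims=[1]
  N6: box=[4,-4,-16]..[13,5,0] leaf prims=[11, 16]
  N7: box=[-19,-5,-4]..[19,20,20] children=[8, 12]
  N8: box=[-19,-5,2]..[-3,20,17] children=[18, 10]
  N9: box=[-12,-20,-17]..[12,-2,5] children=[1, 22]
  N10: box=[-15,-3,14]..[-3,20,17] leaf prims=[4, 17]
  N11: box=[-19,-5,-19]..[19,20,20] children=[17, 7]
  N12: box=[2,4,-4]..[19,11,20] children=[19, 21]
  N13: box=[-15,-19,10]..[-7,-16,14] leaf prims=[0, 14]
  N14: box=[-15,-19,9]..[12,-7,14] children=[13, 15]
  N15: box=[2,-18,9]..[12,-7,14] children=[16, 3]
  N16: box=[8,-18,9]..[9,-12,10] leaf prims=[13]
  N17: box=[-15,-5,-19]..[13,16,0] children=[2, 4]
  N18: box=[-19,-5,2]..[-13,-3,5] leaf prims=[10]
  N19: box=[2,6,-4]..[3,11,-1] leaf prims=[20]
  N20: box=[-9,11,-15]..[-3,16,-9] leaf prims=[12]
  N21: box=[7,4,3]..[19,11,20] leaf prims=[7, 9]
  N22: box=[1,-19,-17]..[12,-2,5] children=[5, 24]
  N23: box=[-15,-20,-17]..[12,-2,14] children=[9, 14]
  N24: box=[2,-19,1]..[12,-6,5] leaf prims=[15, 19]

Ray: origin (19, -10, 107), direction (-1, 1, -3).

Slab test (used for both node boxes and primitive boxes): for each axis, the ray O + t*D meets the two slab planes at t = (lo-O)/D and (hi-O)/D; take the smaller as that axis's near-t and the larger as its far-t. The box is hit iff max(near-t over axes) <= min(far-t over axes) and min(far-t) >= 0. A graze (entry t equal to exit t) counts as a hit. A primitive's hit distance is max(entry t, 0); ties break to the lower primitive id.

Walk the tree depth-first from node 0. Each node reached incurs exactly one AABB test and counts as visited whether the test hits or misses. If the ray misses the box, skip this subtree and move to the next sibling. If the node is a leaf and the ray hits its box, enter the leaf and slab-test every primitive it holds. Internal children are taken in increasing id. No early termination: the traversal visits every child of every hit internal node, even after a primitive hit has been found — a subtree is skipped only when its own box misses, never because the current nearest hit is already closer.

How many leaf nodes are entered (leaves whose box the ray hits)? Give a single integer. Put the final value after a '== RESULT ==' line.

Traverse from the root:
N0 x:[0,38] y:[-10,30] z:[29,42] -> hit [29,30], descend [11, 23]
  N11 x:[0,38] y:[5,30] z:[29,42] -> hit [29,30], descend [7, 17]
    N7 x:[0,38] y:[5,30] z:[29,37] -> hit [29,30], descend [8, 12]
      N8 x:[22,38] y:[5,30] z:[30,35] -> hit [30,30], descend [10, 18]
        N10 x:[22,34] y:[7,30] z:[30,31] -> hit [30,30] leaf, test {P4@t=30, P17(miss)}
        N18 x:[32,38] y:[5,7] z:[34,35] -> miss, prune
      N12 x:[0,17] y:[14,21] z:[29,37] -> miss, prune
    N17 x:[6,34] y:[5,26] z:[107/3,42] -> miss, prune
  N23 x:[7,34] y:[-10,8] z:[31,124/3] -> miss, prune

order=[0, 11, 7, 8, 10, 18, 12, 17, 23]  |boxes|=9  |leaves|=1  hit=P4

== RESULT ==
1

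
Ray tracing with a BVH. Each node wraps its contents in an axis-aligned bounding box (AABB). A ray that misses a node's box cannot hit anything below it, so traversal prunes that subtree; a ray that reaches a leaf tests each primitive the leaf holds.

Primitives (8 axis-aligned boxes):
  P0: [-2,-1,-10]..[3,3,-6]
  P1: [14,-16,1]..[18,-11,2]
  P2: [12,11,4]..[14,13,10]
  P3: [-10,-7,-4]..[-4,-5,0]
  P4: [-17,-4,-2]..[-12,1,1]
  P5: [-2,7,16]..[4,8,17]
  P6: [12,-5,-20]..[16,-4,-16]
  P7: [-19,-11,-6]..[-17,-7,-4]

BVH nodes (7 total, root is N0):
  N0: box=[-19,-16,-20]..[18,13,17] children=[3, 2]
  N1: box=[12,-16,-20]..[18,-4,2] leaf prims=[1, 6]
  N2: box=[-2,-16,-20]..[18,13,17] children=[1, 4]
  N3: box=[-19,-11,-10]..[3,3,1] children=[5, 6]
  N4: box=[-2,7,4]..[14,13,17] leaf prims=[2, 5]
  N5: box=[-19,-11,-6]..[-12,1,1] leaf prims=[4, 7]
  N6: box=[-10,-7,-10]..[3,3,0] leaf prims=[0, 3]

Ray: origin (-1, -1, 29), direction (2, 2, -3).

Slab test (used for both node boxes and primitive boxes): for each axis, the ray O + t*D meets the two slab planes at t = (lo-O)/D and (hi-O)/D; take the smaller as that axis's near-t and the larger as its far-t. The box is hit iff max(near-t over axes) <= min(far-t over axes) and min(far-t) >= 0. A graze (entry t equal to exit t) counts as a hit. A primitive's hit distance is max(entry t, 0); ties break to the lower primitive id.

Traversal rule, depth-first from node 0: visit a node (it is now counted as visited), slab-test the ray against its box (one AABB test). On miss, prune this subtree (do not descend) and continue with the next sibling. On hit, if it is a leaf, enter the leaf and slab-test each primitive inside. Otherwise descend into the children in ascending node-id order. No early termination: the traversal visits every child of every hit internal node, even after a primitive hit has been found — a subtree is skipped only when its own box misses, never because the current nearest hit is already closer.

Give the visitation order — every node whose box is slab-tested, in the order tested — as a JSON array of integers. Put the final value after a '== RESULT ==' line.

Trace the traversal:
N0 x:[-9,19/2] y:[-15/2,7] z:[4,49/3] -> hit [4,7], descend [2, 3]
  N2 x:[-1/2,19/2] y:[-15/2,7] z:[4,49/3] -> hit [4,7], descend [1, 4]
    N1 x:[13/2,19/2] y:[-15/2,-3/2] z:[9,49/3] -> miss, prune
    N4 x:[-1/2,15/2] y:[4,7] z:[4,25/3] -> hit [4,7] leaf, test {P2@t=13/2, P5(miss)}
  N3 x:[-9,2] y:[-5,2] z:[28/3,13] -> miss, prune

5 AABB tests over nodes [0, 2, 1, 4, 3]; 1 leaf entered; closest P2.

== RESULT ==
[0, 2, 1, 4, 3]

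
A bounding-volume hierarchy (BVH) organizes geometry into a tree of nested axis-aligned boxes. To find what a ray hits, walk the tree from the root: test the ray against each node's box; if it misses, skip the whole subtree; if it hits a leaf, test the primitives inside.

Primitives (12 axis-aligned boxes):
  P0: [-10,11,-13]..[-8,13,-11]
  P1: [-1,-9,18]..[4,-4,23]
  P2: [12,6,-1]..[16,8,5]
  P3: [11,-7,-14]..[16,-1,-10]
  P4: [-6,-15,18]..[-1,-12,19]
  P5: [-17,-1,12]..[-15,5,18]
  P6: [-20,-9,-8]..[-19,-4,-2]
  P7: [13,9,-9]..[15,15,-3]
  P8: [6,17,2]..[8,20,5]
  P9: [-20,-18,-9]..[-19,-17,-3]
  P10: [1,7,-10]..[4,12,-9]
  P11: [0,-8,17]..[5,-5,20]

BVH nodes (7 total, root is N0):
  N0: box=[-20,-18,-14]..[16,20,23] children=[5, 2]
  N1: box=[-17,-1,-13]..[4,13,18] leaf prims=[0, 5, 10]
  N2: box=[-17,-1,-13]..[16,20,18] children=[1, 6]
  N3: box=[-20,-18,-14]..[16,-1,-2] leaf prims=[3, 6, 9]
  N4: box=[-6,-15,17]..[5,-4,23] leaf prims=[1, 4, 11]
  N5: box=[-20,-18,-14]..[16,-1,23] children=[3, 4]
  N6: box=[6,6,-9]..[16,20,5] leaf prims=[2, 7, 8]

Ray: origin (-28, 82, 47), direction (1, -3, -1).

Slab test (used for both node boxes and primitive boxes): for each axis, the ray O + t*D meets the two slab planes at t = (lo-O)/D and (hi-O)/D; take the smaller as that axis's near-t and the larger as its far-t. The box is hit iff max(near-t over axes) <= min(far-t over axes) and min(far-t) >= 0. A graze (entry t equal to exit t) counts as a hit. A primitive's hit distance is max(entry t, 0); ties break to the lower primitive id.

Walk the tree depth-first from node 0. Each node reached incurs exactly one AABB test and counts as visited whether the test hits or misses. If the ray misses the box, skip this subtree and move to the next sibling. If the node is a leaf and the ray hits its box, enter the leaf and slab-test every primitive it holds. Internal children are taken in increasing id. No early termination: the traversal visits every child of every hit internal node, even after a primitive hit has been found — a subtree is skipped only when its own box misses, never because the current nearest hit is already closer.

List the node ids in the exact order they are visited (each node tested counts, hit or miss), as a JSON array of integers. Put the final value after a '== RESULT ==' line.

Trace the traversal:
N0 x:[8,44] y:[62/3,100/3] z:[24,61] -> hit [24,100/3], descend [2, 5]
  N2 x:[11,44] y:[62/3,83/3] z:[29,60] -> miss, prune
  N5 x:[8,44] y:[83/3,100/3] z:[24,61] -> hit [83/3,100/3], descend [3, 4]
    N3 x:[8,44] y:[83/3,100/3] z:[49,61] -> miss, prune
    N4 x:[22,33] y:[86/3,97/3] z:[24,30] -> hit [86/3,30] leaf, test {P1@t=86/3, P4(miss), P11@t=29}

order=[0, 2, 5, 3, 4]  |boxes|=5  |leaves|=1  hit=P1

== RESULT ==
[0, 2, 5, 3, 4]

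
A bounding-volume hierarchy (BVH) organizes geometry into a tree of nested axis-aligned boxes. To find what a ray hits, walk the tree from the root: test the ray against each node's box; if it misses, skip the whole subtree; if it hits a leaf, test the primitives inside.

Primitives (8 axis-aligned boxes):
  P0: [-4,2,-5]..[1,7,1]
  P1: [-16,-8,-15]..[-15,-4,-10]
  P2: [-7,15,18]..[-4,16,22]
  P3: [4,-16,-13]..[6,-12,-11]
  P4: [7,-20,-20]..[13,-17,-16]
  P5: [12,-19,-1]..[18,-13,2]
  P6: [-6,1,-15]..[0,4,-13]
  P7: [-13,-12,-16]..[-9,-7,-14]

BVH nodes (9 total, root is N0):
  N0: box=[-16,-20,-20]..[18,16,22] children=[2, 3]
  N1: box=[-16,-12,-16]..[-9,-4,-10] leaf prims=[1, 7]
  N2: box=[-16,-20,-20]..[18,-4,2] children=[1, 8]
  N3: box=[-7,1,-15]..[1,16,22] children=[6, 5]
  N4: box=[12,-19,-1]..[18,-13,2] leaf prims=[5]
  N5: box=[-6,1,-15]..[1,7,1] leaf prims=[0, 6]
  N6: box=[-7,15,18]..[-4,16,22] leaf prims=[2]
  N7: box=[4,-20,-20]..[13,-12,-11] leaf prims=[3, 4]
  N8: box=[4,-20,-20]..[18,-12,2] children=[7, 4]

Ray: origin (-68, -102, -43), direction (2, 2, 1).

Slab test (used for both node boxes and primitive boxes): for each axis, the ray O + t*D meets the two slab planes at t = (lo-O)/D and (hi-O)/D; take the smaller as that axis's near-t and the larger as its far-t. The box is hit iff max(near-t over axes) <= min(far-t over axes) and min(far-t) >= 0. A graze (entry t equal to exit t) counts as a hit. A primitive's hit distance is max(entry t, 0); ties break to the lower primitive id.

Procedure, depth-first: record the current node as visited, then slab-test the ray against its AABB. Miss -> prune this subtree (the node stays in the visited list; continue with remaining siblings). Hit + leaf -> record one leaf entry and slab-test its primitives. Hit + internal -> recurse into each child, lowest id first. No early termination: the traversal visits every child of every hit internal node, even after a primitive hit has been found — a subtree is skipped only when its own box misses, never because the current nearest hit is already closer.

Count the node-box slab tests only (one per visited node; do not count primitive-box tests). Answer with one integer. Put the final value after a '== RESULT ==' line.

Walk:
N0 x:[26,43] y:[41,59] z:[23,65] -> hit [41,43], descend [2, 3]
  N2 x:[26,43] y:[41,49] z:[23,45] -> hit [41,43], descend [1, 8]
    N1 x:[26,59/2] y:[45,49] z:[27,33] -> miss, prune
    N8 x:[36,43] y:[41,45] z:[23,45] -> hit [41,43], descend [4, 7]
      N4 x:[40,43] y:[83/2,89/2] z:[42,45] -> hit [42,43] leaf, test {P5@t=42}
      N7 x:[36,81/2] y:[41,45] z:[23,32] -> miss, prune
  N3 x:[61/2,69/2] y:[103/2,59] z:[28,65] -> miss, prune

order=[0, 2, 1, 8, 4, 7, 3]  |boxes|=7  |leaves|=1  hit=P5

== RESULT ==
7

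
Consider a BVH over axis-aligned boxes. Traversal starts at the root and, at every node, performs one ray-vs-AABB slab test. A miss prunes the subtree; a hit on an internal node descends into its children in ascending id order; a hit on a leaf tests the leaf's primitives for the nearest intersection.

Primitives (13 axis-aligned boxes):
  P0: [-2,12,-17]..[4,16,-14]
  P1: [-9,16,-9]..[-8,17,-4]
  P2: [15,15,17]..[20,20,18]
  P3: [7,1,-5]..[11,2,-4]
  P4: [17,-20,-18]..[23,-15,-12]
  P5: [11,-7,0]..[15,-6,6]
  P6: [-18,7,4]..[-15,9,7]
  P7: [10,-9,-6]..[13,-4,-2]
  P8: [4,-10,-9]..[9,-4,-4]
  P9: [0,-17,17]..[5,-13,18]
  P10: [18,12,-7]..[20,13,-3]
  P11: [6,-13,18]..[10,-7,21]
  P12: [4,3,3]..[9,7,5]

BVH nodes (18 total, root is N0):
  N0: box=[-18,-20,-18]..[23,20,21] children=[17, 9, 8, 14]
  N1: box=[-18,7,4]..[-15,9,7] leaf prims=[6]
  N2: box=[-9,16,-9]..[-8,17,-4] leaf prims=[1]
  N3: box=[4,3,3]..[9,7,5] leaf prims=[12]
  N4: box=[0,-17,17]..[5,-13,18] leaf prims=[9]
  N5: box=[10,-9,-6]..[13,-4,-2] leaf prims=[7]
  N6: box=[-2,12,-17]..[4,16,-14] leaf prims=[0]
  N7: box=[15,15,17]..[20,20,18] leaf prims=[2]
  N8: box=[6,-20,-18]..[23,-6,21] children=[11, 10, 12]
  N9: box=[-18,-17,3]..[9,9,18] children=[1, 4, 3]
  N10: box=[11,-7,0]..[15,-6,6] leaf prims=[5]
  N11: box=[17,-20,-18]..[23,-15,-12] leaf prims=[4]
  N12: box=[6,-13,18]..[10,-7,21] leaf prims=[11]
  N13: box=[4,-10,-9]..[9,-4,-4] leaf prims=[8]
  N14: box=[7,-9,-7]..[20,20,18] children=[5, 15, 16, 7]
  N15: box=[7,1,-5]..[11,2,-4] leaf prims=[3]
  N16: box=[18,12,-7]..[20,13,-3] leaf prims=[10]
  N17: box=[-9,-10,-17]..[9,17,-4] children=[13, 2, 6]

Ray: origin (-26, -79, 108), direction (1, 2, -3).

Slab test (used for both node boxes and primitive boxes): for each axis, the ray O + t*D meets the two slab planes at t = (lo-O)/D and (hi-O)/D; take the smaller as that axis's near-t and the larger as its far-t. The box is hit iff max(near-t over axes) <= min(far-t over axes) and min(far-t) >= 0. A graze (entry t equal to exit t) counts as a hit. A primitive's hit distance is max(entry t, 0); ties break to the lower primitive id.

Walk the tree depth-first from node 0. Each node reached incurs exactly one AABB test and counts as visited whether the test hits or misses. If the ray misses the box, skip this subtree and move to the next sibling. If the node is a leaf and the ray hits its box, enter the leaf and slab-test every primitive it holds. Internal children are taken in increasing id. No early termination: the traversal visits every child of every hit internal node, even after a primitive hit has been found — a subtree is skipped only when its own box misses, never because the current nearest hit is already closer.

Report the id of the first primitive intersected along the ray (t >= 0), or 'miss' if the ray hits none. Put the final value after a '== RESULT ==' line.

Traverse from the root:
N0 x:[8,49] y:[59/2,99/2] z:[29,42] -> hit [59/2,42], descend [8, 9, 14, 17]
  N8 x:[32,49] y:[59/2,73/2] z:[29,42] -> hit [32,73/2], descend [10, 11, 12]
    N10 x:[37,41] y:[36,73/2] z:[34,36] -> miss, prune
    N11 x:[43,49] y:[59/2,32] z:[40,42] -> miss, prune
    N12 x:[32,36] y:[33,36] z:[29,30] -> miss, prune
  N9 x:[8,35] y:[31,44] z:[30,35] -> hit [31,35], descend [1, 3, 4]
    N1 x:[8,11] y:[43,44] z:[101/3,104/3] -> miss, prune
    N3 x:[30,35] y:[41,43] z:[103/3,35] -> miss, prune
    N4 x:[26,31] y:[31,33] z:[30,91/3] -> miss, prune
  N14 x:[33,46] y:[35,99/2] z:[30,115/3] -> hit [35,115/3], descend [5, 7, 15, 16]
    N5 x:[36,39] y:[35,75/2] z:[110/3,38] -> hit [110/3,75/2] leaf, test {P7@t=110/3}
    N7 x:[41,46] y:[47,99/2] z:[30,91/3] -> miss, prune
    N15 x:[33,37] y:[40,81/2] z:[112/3,113/3] -> miss, prune
    N16 x:[44,46] y:[91/2,46] z:[37,115/3] -> miss, prune
  N17 x:[17,35] y:[69/2,48] z:[112/3,125/3] -> miss, prune

order=[0, 8, 10, 11, 12, 9, 1, 3, 4, 14, 5, 7, 15, 16, 17]  |boxes|=15  |leaves|=1  hit=P7

== RESULT ==
7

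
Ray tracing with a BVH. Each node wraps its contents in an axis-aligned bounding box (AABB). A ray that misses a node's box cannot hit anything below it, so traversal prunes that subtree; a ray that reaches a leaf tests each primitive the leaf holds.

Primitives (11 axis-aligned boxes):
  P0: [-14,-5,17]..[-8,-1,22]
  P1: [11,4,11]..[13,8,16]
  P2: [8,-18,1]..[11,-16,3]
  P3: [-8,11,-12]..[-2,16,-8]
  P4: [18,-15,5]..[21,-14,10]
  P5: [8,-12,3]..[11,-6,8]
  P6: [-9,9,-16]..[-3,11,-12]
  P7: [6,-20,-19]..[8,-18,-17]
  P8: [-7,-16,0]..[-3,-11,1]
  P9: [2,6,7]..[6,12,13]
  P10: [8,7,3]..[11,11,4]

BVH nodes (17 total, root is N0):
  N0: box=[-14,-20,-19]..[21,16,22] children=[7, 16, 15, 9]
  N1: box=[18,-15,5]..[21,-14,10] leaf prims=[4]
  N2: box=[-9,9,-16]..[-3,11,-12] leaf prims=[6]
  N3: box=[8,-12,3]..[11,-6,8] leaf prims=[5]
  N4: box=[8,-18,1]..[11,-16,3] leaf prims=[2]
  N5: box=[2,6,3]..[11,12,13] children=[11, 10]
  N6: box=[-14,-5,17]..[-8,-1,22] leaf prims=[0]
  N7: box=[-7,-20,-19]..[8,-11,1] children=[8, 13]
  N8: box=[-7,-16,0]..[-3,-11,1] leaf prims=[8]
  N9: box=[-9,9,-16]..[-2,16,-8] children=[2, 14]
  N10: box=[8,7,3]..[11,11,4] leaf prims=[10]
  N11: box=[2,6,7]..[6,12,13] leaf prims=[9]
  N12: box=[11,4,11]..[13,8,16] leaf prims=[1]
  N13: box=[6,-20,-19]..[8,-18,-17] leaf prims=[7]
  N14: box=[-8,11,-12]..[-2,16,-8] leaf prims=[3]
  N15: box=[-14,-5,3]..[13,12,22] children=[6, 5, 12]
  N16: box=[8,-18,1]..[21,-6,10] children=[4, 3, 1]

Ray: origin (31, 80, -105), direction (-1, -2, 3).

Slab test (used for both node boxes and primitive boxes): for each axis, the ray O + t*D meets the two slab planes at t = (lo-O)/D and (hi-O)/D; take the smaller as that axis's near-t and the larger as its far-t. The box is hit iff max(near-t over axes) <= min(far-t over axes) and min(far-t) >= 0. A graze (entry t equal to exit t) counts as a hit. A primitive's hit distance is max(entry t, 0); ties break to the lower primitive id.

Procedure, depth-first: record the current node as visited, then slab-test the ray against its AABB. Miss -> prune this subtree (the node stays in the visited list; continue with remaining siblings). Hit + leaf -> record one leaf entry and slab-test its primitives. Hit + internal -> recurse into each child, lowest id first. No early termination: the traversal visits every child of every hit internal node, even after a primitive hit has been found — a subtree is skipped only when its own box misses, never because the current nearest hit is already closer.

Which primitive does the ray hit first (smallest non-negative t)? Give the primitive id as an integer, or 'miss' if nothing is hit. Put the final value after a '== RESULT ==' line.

Walk:
N0 x:[10,45] y:[32,50] z:[86/3,127/3] -> hit [32,127/3], descend [7, 9, 15, 16]
  N7 x:[23,38] y:[91/2,50] z:[86/3,106/3] -> miss, prune
  N9 x:[33,40] y:[32,71/2] z:[89/3,97/3] -> miss, prune
  N15 x:[18,45] y:[34,85/2] z:[36,127/3] -> hit [36,127/3], descend [5, 6, 12]
    N5 x:[20,29] y:[34,37] z:[36,118/3] -> miss, prune
    N6 x:[39,45] y:[81/2,85/2] z:[122/3,127/3] -> hit [122/3,127/3] leaf, test {P0@t=122/3}
    N12 x:[18,20] y:[36,38] z:[116/3,121/3] -> miss, prune
  N16 x:[10,23] y:[43,49] z:[106/3,115/3] -> miss, prune

Summary -> nodes [0, 7, 9, 15, 5, 6, 12, 16]; box-tests=8; leaf-entries=1; first=P0

== RESULT ==
0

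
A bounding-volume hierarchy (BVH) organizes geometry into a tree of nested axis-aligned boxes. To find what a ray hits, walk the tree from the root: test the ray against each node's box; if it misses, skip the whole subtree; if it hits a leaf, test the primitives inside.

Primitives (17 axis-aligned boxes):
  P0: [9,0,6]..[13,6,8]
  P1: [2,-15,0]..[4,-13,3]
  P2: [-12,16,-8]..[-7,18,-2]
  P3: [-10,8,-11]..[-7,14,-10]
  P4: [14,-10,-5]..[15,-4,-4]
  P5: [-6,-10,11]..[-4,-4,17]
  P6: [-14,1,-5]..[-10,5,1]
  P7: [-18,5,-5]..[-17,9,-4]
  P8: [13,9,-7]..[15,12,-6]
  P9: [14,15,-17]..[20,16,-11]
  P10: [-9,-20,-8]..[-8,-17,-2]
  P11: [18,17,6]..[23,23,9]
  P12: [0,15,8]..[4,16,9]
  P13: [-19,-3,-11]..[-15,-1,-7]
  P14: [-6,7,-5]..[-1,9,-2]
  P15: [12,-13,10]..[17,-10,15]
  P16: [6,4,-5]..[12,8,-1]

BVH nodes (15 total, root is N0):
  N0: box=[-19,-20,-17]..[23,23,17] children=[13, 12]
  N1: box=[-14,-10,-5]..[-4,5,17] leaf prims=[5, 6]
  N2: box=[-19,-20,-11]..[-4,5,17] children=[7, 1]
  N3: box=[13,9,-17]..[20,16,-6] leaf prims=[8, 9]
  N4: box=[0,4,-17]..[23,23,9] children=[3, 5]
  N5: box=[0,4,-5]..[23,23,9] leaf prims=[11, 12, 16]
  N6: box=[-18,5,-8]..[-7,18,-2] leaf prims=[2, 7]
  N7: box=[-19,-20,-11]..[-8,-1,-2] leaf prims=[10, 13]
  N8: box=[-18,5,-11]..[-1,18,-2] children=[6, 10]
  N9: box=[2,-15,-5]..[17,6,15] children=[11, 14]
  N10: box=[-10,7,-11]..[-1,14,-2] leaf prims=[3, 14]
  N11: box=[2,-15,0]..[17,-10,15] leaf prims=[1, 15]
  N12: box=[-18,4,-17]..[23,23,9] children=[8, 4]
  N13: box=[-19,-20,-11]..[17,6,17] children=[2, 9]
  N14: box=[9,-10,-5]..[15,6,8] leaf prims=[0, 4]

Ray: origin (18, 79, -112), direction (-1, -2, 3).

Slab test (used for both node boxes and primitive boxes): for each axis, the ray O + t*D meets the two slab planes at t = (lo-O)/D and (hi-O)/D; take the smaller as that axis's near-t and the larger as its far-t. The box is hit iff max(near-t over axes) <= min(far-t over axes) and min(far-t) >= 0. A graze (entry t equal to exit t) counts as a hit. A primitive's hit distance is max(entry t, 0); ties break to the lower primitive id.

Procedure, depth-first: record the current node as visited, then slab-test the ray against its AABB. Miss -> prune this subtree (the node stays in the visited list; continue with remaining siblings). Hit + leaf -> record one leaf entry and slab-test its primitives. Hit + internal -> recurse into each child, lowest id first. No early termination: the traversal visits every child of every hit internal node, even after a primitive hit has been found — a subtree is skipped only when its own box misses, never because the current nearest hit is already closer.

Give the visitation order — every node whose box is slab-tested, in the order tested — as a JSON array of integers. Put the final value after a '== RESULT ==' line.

Trace the traversal:
N0 x:[-5,37] y:[28,99/2] z:[95/3,43] -> hit [95/3,37], descend [12, 13]
  N12 x:[-5,36] y:[28,75/2] z:[95/3,121/3] -> hit [95/3,36], descend [4, 8]
    N4 x:[-5,18] y:[28,75/2] z:[95/3,121/3] -> miss, prune
    N8 x:[19,36] y:[61/2,37] z:[101/3,110/3] -> hit [101/3,36], descend [6, 10]
      N6 x:[25,36] y:[61/2,37] z:[104/3,110/3] -> hit [104/3,36] leaf, test {P2(miss), P7@t=107/3}
      N10 x:[19,28] y:[65/2,36] z:[101/3,110/3] -> miss, prune
  N13 x:[1,37] y:[73/2,99/2] z:[101/3,43] -> hit [73/2,37], descend [2, 9]
    N2 x:[22,37] y:[37,99/2] z:[101/3,43] -> hit [37,37], descend [1, 7]
      N1 x:[22,32] y:[37,89/2] z:[107/3,43] -> miss, prune
      N7 x:[26,37] y:[40,99/2] z:[101/3,110/3] -> miss, prune
    N9 x:[1,16] y:[73/2,47] z:[107/3,127/3] -> miss, prune

11 AABB tests over nodes [0, 12, 4, 8, 6, 10, 13, 2, 1, 7, 9]; 1 leaf entered; closest P7.

== RESULT ==
[0, 12, 4, 8, 6, 10, 13, 2, 1, 7, 9]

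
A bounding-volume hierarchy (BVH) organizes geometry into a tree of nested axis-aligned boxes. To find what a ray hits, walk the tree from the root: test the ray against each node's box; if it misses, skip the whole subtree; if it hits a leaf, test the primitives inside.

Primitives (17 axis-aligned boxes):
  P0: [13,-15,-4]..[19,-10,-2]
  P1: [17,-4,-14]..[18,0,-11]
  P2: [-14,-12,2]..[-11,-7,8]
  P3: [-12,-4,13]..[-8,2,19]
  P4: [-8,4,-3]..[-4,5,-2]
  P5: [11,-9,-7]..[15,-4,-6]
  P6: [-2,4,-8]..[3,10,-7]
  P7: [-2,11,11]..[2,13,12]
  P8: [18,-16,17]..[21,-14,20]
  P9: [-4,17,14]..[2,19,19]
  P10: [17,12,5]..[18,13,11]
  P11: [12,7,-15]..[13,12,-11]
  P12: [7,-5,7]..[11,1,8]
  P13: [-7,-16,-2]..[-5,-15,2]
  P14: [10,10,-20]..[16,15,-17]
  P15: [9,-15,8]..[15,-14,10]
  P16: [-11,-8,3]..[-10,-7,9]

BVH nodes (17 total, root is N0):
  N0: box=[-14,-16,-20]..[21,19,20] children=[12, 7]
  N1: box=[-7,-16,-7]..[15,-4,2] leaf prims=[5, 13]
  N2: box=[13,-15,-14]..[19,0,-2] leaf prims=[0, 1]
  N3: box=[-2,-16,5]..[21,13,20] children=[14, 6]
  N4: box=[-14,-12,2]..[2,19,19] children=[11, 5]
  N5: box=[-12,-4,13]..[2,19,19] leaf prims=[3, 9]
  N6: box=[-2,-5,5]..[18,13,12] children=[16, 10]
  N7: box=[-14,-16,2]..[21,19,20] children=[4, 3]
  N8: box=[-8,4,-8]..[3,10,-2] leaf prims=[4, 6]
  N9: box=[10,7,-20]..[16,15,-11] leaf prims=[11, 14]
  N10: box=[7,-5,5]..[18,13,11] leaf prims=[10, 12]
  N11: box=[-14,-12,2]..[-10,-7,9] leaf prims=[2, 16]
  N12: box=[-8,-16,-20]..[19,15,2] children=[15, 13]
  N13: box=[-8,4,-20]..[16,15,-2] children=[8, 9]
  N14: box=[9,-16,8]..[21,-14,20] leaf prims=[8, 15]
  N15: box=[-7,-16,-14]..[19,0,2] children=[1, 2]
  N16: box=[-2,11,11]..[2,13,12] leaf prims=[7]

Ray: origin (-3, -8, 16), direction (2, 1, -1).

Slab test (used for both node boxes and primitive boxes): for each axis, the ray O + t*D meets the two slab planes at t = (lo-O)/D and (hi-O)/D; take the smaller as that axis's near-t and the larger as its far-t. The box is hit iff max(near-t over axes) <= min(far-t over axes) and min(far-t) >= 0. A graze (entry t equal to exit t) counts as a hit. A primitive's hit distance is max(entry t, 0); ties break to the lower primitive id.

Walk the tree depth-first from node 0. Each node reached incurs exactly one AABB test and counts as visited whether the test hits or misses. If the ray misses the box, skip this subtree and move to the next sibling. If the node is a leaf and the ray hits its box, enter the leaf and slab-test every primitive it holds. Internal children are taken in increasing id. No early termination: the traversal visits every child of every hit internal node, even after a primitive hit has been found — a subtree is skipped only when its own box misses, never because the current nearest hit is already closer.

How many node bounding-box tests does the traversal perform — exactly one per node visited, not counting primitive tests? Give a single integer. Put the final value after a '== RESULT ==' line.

Traverse from the root:
N0 x:[-11/2,12] y:[-8,27] z:[-4,36] -> hit [-4,12], descend [7, 12]
  N7 x:[-11/2,12] y:[-8,27] z:[-4,14] -> hit [-4,12], descend [3, 4]
    N3 x:[1/2,12] y:[-8,21] z:[-4,11] -> hit [1/2,11], descend [6, 14]
      N6 x:[1/2,21/2] y:[3,21] z:[4,11] -> hit [4,21/2], descend [10, 16]
        N10 x:[5,21/2] y:[3,21] z:[5,11] -> hit [5,21/2] leaf, test {P10(miss), P12(miss)}
        N16 x:[1/2,5/2] y:[19,21] z:[4,5] -> miss, prune
      N14 x:[6,12] y:[-8,-6] z:[-4,8] -> miss, prune
    N4 x:[-11/2,5/2] y:[-4,27] z:[-3,14] -> hit [-3,5/2], descend [5, 11]
      N5 x:[-9/2,5/2] y:[4,27] z:[-3,3] -> miss, prune
      N11 x:[-11/2,-7/2] y:[-4,1] z:[7,14] -> miss, prune
  N12 x:[-5/2,11] y:[-8,23] z:[14,36] -> miss, prune

11 AABB tests over nodes [0, 7, 3, 6, 10, 16, 14, 4, 5, 11, 12]; 1 leaf entered; closest miss.

== RESULT ==
11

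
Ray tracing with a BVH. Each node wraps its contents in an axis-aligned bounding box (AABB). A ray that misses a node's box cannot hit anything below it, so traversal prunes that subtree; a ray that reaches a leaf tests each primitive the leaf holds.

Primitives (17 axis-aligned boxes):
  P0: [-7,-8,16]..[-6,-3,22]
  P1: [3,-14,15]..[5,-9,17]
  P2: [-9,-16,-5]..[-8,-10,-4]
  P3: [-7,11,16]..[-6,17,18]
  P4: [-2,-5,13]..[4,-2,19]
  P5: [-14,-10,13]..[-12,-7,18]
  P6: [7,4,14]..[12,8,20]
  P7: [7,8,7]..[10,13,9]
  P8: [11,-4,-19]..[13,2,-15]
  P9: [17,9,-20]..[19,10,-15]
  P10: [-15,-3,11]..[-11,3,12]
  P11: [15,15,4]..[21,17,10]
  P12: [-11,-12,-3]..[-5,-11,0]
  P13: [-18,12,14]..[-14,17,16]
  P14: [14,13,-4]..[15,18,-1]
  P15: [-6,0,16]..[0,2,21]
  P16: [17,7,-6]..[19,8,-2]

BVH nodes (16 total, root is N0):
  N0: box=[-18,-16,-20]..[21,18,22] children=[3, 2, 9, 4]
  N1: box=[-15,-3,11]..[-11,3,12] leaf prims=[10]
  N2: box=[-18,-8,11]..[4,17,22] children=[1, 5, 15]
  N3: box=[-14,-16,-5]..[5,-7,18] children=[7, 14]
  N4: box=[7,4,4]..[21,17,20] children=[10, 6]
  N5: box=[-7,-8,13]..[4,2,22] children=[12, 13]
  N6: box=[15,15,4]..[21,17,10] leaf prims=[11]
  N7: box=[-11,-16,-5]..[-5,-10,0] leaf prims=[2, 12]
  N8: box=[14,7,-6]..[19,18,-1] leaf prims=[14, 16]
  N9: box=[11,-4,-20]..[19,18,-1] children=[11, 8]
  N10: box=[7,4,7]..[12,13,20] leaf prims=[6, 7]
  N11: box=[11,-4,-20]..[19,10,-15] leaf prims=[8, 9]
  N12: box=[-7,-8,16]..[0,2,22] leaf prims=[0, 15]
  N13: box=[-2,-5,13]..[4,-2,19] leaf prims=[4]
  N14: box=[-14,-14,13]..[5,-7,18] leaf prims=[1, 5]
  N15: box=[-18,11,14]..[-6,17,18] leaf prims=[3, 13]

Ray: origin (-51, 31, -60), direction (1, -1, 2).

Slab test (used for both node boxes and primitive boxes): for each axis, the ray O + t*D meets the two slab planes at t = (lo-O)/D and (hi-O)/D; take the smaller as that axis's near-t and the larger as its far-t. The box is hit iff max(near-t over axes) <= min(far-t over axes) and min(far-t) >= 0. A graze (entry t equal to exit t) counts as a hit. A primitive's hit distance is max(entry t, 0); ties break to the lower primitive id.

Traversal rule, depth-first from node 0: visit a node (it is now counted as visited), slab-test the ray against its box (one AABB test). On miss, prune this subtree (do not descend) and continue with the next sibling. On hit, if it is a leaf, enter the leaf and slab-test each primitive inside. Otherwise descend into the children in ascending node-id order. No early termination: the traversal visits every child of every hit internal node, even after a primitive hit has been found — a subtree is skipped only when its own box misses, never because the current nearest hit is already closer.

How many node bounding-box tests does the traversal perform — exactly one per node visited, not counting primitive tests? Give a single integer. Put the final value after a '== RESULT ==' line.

Trace the traversal:
N0 x:[33,72] y:[13,47] z:[20,41] -> hit [33,41], descend [2, 3, 4, 9]
  N2 x:[33,55] y:[14,39] z:[71/2,41] -> hit [71/2,39], descend [1, 5, 15]
    N1 x:[36,40] y:[28,34] z:[71/2,36] -> miss, prune
    N5 x:[44,55] y:[29,39] z:[73/2,41] -> miss, prune
    N15 x:[33,45] y:[14,20] z:[37,39] -> miss, prune
  N3 x:[37,56] y:[38,47] z:[55/2,39] -> hit [38,39], descend [7, 14]
    N7 x:[40,46] y:[41,47] z:[55/2,30] -> miss, prune
    N14 x:[37,56] y:[38,45] z:[73/2,39] -> hit [38,39] leaf, test {P1(miss), P5@t=38}
  N4 x:[58,72] y:[14,27] z:[32,40] -> miss, prune
  N9 x:[62,70] y:[13,35] z:[20,59/2] -> miss, prune

order=[0, 2, 1, 5, 15, 3, 7, 14, 4, 9]  |boxes|=10  |leaves|=1  hit=P5

== RESULT ==
10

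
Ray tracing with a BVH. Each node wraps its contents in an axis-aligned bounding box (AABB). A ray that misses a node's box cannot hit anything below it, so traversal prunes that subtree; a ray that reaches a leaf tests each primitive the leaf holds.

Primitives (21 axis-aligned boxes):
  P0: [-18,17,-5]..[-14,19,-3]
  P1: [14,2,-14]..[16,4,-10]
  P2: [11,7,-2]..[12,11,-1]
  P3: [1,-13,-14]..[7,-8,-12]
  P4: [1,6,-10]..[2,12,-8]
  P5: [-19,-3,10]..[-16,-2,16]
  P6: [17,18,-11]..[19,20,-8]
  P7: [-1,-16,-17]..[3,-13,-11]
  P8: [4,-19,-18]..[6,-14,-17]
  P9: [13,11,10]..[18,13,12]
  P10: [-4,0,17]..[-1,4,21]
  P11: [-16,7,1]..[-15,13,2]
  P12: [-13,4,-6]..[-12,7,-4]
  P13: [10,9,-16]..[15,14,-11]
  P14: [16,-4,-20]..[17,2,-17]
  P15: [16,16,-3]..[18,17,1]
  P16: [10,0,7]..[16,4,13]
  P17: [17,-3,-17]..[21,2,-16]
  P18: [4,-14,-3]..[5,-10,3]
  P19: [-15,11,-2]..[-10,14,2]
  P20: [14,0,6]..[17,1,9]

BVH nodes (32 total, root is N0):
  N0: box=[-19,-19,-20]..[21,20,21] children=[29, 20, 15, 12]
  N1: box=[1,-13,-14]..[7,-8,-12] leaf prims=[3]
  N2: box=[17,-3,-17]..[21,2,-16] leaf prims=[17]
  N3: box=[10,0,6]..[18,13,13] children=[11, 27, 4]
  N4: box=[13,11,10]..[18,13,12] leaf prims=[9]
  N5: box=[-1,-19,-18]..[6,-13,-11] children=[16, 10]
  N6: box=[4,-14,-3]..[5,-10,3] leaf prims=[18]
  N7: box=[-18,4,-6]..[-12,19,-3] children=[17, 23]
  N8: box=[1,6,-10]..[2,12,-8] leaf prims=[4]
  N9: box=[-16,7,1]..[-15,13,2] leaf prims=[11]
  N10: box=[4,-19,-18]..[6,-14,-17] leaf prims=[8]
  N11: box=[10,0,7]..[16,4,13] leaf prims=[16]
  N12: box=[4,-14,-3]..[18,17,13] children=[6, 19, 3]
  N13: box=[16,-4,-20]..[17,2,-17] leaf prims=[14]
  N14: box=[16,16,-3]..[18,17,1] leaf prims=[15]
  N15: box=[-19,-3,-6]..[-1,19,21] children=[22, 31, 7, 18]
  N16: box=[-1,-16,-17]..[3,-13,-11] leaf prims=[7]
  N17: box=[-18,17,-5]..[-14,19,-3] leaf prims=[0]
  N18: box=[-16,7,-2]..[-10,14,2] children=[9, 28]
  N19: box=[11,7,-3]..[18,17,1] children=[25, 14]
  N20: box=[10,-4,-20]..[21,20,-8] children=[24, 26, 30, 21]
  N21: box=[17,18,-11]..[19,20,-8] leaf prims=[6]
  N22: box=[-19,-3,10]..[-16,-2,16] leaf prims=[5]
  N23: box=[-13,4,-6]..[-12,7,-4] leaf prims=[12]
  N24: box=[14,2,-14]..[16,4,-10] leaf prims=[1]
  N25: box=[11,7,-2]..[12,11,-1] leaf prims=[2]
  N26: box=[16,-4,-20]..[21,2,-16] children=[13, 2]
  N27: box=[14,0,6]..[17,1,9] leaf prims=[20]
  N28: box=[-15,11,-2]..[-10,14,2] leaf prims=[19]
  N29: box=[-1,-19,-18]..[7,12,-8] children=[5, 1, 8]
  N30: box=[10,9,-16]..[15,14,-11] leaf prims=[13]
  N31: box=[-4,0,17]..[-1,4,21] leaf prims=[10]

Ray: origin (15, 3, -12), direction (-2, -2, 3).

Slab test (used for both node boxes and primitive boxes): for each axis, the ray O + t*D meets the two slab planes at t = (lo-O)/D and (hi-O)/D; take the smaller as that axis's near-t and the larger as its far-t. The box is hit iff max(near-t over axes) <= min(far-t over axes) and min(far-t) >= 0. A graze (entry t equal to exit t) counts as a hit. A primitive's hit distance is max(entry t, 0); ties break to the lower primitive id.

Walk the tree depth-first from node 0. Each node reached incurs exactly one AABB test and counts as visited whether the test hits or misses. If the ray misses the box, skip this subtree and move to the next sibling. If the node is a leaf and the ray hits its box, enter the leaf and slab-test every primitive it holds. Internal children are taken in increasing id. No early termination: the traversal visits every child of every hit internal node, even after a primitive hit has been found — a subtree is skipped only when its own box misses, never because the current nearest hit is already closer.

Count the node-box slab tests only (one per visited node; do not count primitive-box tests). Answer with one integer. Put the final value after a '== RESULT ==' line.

Trace the traversal:
N0 x:[-3,17] y:[-17/2,11] z:[-8/3,11] -> hit [-8/3,11], descend [12, 15, 20, 29]
  N12 x:[-3/2,11/2] y:[-7,17/2] z:[3,25/3] -> hit [3,11/2], descend [3, 6, 19]
    N3 x:[-3/2,5/2] y:[-5,3/2] z:[6,25/3] -> miss, prune
    N6 x:[5,11/2] y:[13/2,17/2] z:[3,5] -> miss, prune
    N19 x:[-3/2,2] y:[-7,-2] z:[3,13/3] -> miss, prune
  N15 x:[8,17] y:[-8,3] z:[2,11] -> miss, prune
  N20 x:[-3,5/2] y:[-17/2,7/2] z:[-8/3,4/3] -> hit [-8/3,4/3], descend [21, 24, 26, 30]
    N21 x:[-2,-1] y:[-17/2,-15/2] z:[1/3,4/3] -> miss, prune
    N24 x:[-1/2,1/2] y:[-1/2,1/2] z:[-2/3,2/3] -> hit [-1/2,1/2] leaf, test {P1@t=0}
    N26 x:[-3,-1/2] y:[1/2,7/2] z:[-8/3,-4/3] -> miss, prune
    N30 x:[0,5/2] y:[-11/2,-3] z:[-4/3,1/3] -> miss, prune
  N29 x:[4,8] y:[-9/2,11] z:[-2,4/3] -> miss, prune

Summary -> nodes [0, 12, 3, 6, 19, 15, 20, 21, 24, 26, 30, 29]; box-tests=12; leaf-entries=1; first=P1

== RESULT ==
12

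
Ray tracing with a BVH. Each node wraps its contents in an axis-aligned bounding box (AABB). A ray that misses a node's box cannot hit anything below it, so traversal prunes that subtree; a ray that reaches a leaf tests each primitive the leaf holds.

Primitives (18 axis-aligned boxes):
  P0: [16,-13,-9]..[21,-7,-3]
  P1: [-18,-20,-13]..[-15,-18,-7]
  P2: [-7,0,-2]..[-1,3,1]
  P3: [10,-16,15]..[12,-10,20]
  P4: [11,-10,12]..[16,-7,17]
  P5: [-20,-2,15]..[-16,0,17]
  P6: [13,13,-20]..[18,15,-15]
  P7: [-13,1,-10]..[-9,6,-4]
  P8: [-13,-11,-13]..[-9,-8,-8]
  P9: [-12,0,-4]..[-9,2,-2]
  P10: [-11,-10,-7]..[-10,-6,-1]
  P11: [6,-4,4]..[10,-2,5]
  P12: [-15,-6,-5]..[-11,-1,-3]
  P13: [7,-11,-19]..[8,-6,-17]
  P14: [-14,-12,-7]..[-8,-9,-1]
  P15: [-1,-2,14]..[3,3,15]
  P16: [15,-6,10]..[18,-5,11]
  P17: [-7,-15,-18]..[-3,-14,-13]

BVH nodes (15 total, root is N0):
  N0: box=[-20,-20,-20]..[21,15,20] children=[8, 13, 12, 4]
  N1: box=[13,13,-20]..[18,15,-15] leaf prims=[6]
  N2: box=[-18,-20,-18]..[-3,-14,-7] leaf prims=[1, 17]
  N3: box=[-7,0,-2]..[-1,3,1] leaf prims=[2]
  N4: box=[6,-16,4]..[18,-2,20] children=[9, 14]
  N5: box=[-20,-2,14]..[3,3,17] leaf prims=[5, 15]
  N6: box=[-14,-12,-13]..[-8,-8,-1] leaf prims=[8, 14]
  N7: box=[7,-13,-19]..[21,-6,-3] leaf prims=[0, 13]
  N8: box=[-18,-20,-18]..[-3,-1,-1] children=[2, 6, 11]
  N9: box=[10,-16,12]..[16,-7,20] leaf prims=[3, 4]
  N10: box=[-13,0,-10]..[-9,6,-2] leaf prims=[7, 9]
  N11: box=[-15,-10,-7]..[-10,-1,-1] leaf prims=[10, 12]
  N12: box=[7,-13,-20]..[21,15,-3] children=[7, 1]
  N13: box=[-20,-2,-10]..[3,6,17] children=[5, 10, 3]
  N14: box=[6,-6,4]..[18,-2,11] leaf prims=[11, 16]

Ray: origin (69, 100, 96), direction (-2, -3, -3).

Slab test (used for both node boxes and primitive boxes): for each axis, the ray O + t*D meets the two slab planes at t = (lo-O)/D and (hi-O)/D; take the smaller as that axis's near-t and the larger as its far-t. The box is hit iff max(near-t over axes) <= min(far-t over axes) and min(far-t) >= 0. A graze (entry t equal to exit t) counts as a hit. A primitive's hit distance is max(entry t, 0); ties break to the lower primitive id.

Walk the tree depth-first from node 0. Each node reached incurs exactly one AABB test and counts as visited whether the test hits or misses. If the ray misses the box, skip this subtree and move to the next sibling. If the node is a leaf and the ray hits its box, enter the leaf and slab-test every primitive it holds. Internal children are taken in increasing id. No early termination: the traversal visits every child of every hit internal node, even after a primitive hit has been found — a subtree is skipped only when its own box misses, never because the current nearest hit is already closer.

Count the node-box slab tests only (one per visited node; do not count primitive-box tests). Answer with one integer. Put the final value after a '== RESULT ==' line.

Walk:
N0 x:[24,89/2] y:[85/3,40] z:[76/3,116/3] -> hit [85/3,116/3], descend [4, 8, 12, 13]
  N4 x:[51/2,63/2] y:[34,116/3] z:[76/3,92/3] -> miss, prune
  N8 x:[36,87/2] y:[101/3,40] z:[97/3,38] -> hit [36,38], descend [2, 6, 11]
    N2 x:[36,87/2] y:[38,40] z:[103/3,38] -> hit [38,38] leaf, test {P1(miss), P17@t=38}
    N6 x:[77/2,83/2] y:[36,112/3] z:[97/3,109/3] -> miss, prune
    N11 x:[79/2,42] y:[101/3,110/3] z:[97/3,103/3] -> miss, prune
  N12 x:[24,31] y:[85/3,113/3] z:[33,116/3] -> miss, prune
  N13 x:[33,89/2] y:[94/3,34] z:[79/3,106/3] -> hit [33,34], descend [3, 5, 10]
    N3 x:[35,38] y:[97/3,100/3] z:[95/3,98/3] -> miss, prune
    N5 x:[33,89/2] y:[97/3,34] z:[79/3,82/3] -> miss, prune
    N10 x:[39,41] y:[94/3,100/3] z:[98/3,106/3] -> miss, prune

Visited [0, 4, 8, 2, 6, 11, 12, 13, 3, 5, 10]. Tests: 11 box, 1 leaf. Nearest: P17.

== RESULT ==
11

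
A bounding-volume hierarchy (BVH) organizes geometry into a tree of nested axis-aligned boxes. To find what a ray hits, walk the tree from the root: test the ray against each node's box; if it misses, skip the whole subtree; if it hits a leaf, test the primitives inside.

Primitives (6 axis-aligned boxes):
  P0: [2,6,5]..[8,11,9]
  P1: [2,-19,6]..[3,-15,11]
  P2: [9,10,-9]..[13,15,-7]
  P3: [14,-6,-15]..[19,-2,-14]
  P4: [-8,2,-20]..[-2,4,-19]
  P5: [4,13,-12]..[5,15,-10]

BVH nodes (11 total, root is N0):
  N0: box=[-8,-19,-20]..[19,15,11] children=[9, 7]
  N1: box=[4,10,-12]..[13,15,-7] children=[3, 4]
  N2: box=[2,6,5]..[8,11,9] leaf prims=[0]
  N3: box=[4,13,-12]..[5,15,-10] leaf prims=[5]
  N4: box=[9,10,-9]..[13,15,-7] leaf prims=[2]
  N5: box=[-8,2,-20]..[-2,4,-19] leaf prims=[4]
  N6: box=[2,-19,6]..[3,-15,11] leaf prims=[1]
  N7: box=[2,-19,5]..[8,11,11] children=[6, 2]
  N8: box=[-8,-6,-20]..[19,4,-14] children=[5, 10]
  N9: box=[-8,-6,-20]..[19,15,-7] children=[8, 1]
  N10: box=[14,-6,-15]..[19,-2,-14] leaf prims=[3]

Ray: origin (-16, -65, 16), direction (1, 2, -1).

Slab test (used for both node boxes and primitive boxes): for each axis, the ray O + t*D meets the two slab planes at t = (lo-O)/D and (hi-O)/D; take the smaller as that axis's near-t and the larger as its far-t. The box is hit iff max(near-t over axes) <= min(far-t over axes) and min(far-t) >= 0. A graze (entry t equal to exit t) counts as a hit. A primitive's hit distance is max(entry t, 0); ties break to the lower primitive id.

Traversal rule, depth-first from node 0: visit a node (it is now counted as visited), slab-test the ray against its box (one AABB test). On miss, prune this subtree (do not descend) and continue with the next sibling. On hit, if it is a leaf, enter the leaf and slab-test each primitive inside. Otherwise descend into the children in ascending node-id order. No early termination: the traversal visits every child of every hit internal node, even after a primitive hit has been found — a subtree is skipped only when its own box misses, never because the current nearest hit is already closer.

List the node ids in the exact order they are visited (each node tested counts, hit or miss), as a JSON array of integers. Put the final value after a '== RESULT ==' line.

Walk:
N0 x:[8,35] y:[23,40] z:[5,36] -> hit [23,35], descend [7, 9]
  N7 x:[18,24] y:[23,38] z:[5,11] -> miss, prune
  N9 x:[8,35] y:[59/2,40] z:[23,36] -> hit [59/2,35], descend [1, 8]
    N1 x:[20,29] y:[75/2,40] z:[23,28] -> miss, prune
    N8 x:[8,35] y:[59/2,69/2] z:[30,36] -> hit [30,69/2], descend [5, 10]
      N5 x:[8,14] y:[67/2,69/2] z:[35,36] -> miss, prune
      N10 x:[30,35] y:[59/2,63/2] z:[30,31] -> hit [30,31] leaf, test {P3@t=30}

Summary -> nodes [0, 7, 9, 1, 8, 5, 10]; box-tests=7; leaf-entries=1; first=P3

== RESULT ==
[0, 7, 9, 1, 8, 5, 10]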